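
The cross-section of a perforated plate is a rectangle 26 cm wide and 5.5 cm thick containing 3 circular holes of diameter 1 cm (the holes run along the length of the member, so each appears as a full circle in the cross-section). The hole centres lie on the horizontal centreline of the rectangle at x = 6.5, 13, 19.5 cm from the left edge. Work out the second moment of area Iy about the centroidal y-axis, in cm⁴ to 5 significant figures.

Break the section into simple shapes (no overlaps), measuring from the bottom-left corner of the bounding box.
Plate: 26 × 5.5, A = 143 cm², x = 13 cm, Ī = 8055.667 cm⁴.
Hole 1 (subtracted): ⌀1, A = 0.7853982 cm², x = 6.5 cm, Ī = 0.04908739 cm⁴.
Hole 2 (subtracted): ⌀1, A = 0.7853982 cm², x = 13 cm, Ī = 0.04908739 cm⁴.
Hole 3 (subtracted): ⌀1, A = 0.7853982 cm², x = 19.5 cm, Ī = 0.04908739 cm⁴.
By symmetry the centroid is at mid-width, x̄ = 13 cm.
Transfer each piece to the centroidal y-axis using Ī + A·d² with d = x − 13:
  plate: d = 0 cm → contributes +8055.667 cm⁴
  hole 1: d = -6.5 cm → contributes −33.23216 cm⁴
  hole 2: d = 0 cm → contributes −0.04908739 cm⁴
  hole 3: d = 6.5 cm → contributes −33.23216 cm⁴
Total I = 7989.153 cm⁴.

Iy ≈ 7989.2 cm⁴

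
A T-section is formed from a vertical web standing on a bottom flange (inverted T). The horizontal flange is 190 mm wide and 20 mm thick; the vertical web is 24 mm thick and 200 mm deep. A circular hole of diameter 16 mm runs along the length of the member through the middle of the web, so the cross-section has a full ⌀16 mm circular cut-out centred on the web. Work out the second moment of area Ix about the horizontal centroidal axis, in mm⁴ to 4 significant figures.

Decompose the section into non-overlapping parts with the origin at the bottom-left of its bounding rectangle.
Flange: 190 × 20, A = 3 800 mm², y = 10 mm, Ī = 126 667 mm⁴.
Web: 24 × 200, A = 4 800 mm², y = 120 mm, Ī = 16 000 000 mm⁴.
Hole (subtracted): ⌀16, A = 201.062 mm², y = 120 mm, Ī = 3216.99 mm⁴.
Centroid: ȳ = ΣA·y / ΣA = 70.2318 mm.
Transfer each piece to the horizontal centroidal axis using Ī + A·d² with d = y − 70.2318:
  flange: d = -60.2318 mm → contributes +13 912 573 mm⁴
  web: d = 49.7682 mm → contributes +27 888 992 mm⁴
  hole: d = 49.7682 mm → contributes −501 222 mm⁴
Total I = 41 300 344 mm⁴.

Ix ≈ 4.130 × 10⁷ mm⁴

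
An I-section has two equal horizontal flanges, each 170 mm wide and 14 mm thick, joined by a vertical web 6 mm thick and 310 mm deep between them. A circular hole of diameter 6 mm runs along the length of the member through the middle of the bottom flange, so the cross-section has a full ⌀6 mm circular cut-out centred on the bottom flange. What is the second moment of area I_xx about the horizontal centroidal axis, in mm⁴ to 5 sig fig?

Decompose the section into non-overlapping parts with the origin at the bottom-left of its bounding rectangle.
Bottom flange: 170 × 14, A = 2 380 mm², y = 7 mm, Ī = 38873.33 mm⁴.
Web: 6 × 310, A = 1 860 mm², y = 169 mm, Ī = 14 895 500 mm⁴.
Top flange: 170 × 14, A = 2 380 mm², y = 331 mm, Ī = 38873.33 mm⁴.
Hole (subtracted): ⌀6, A = 28.27433 mm², y = 7 mm, Ī = 63.61725 mm⁴.
Centroid: ȳ = ΣA·y / ΣA = 169.6949 mm.
Transfer each piece to the horizontal centroidal axis using Ī + A·d² with d = y − 169.6949:
  bottom flange: d = -162.6949 mm → contributes +63 036 576 mm⁴
  web: d = -0.6948775 mm → contributes +14 896 398 mm⁴
  top flange: d = 161.3051 mm → contributes +61 964 909 mm⁴
  hole: d = -162.6949 mm → contributes −748474.6 mm⁴
Total I = 139 149 409 mm⁴.

I_xx ≈ 1.3915 × 10⁸ mm⁴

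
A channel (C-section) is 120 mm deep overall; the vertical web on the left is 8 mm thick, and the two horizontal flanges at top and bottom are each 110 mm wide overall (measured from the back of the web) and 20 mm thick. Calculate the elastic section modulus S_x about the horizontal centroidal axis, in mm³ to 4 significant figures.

Break the section into simple shapes (no overlaps), measuring from the bottom-left corner of the bounding box.
Web: 8 × 120, A = 960 mm², y = 60 mm, Ī = 1 152 000 mm⁴.
Top flange (beyond web): 102 × 20, A = 2 040 mm², y = 110 mm, Ī = 68 000 mm⁴.
Bottom flange (beyond web): 102 × 20, A = 2 040 mm², y = 10 mm, Ī = 68 000 mm⁴.
By symmetry the centroid is at mid-height, ȳ = 60 mm.
Transfer each piece to the horizontal centroidal axis using Ī + A·d² with d = y − 60:
  web: d = 0 mm → contributes +1 152 000 mm⁴
  top flange (beyond web): d = 50 mm → contributes +5 168 000 mm⁴
  bottom flange (beyond web): d = -50 mm → contributes +5 168 000 mm⁴
Total I = 11 488 000 mm⁴.
Extreme fibre distance c = 60 mm; S = I/c = 191 467 mm³.

S_x ≈ 1.915 × 10⁵ mm³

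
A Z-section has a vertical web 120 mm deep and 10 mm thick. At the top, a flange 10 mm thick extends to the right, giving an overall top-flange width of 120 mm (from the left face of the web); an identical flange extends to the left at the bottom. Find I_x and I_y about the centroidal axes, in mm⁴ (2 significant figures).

Break the section into simple shapes (no overlaps), measuring from the bottom-left corner of the bounding box.
Web: 10 × 120, A = 1 200 mm², y = 60 mm, Ī = 1 440 000 mm⁴.
Top flange (beyond web): 110 × 10, A = 1 100 mm², y = 115 mm, Ī = 9 167 mm⁴.
Bottom flange (beyond web): 110 × 10, A = 1 100 mm², y = 5 mm, Ī = 9 167 mm⁴.
Centroid: ȳ = ΣA·y / ΣA = 60 mm.
Transfer each piece to the centroidal x-axis using Ī + A·d² with d = y − 60:
  web: d = 0 mm → contributes +1 440 000 mm⁴
  top flange (beyond web): d = 55 mm → contributes +3 336 667 mm⁴
  bottom flange (beyond web): d = -55 mm → contributes +3 336 667 mm⁴
Total I = 8 113 333 mm⁴.
For the y-axis: x̄ = 115 mm.
Repeating about the centroidal y-axis gives I_y = 10 148 333 mm⁴.

I_x ≈ 8.1 × 10⁶ mm⁴, I_y ≈ 1.0 × 10⁷ mm⁴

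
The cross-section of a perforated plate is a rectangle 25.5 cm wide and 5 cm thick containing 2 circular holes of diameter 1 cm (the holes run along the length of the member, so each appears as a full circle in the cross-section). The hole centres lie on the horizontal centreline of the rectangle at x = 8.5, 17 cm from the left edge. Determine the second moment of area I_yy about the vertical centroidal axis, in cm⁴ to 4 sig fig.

Break the section into simple shapes (no overlaps), measuring from the bottom-left corner of the bounding box.
Plate: 25.5 × 5, A = 127.5 cm², x = 12.75 cm, Ī = 6908.91 cm⁴.
Hole 1 (subtracted): ⌀1, A = 0.785398 cm², x = 8.5 cm, Ī = 0.0490874 cm⁴.
Hole 2 (subtracted): ⌀1, A = 0.785398 cm², x = 17 cm, Ī = 0.0490874 cm⁴.
By symmetry the centroid is at mid-width, x̄ = 12.75 cm.
Transfer each piece to the vertical centroidal axis using Ī + A·d² with d = x − 12.75:
  plate: d = 0 cm → contributes +6908.91 cm⁴
  hole 1: d = -4.25 cm → contributes −14.2353 cm⁴
  hole 2: d = 4.25 cm → contributes −14.2353 cm⁴
Total I = 6880.44 cm⁴.

I_yy ≈ 6880 cm⁴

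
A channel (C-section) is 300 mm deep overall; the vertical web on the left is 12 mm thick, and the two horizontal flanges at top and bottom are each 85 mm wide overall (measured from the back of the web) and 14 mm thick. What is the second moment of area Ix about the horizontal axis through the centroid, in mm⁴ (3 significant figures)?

Decompose the section into non-overlapping parts with the origin at the bottom-left of its bounding rectangle.
Web: 12 × 300, A = 3 600 mm², y = 150 mm, Ī = 27 000 000 mm⁴.
Top flange (beyond web): 73 × 14, A = 1 022 mm², y = 293 mm, Ī = 16 693 mm⁴.
Bottom flange (beyond web): 73 × 14, A = 1 022 mm², y = 7 mm, Ī = 16 693 mm⁴.
By symmetry the centroid is at mid-height, ȳ = 150 mm.
Transfer each piece to the horizontal axis through the centroid using Ī + A·d² with d = y − 150:
  web: d = 0 mm → contributes +27 000 000 mm⁴
  top flange (beyond web): d = 143 mm → contributes +20 915 571 mm⁴
  bottom flange (beyond web): d = -143 mm → contributes +20 915 571 mm⁴
Total I = 68 831 141 mm⁴.

Ix ≈ 6.88 × 10⁷ mm⁴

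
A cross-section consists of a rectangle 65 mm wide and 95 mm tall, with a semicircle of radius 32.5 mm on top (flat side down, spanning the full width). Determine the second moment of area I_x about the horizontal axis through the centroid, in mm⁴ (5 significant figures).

Split into non-overlapping primitives; take the origin at the lower-left of the bounding box.
Rectangular body: 65 × 95, A = 6 175 mm², y = 47.5 mm, Ī = 4 644 115 mm⁴.
Semicircular cap: semicircle r = 32.5, A = 1659.154 mm², y = 108.7934 mm, Ī = 122451.9 mm⁴.
Centroid: ȳ = ΣA·y / ΣA = 60.48101 mm.
Transfer each piece to the horizontal axis through the centroid using Ī + A·d² with d = y − 60.48101:
  rectangular body: d = -12.98101 mm → contributes +5 684 643 mm⁴
  semicircular cap: d = 48.31242 mm → contributes +3 995 066 mm⁴
Total I = 9 679 708 mm⁴.

I_x ≈ 9.6797 × 10⁶ mm⁴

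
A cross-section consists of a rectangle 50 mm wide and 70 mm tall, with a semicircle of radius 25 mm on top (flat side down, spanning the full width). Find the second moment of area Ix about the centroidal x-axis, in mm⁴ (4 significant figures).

Decompose the section into non-overlapping parts with the origin at the bottom-left of its bounding rectangle.
Rectangular body: 50 × 70, A = 3 500 mm², y = 35 mm, Ī = 1 429 167 mm⁴.
Semicircular cap: semicircle r = 25, A = 981.748 mm², y = 80.6103 mm, Ī = 42873.8 mm⁴.
Centroid: ȳ = ΣA·y / ΣA = 44.9912 mm.
Transfer each piece to the centroidal x-axis using Ī + A·d² with d = y − 44.9912:
  rectangular body: d = -9.99116 mm → contributes +1 778 548 mm⁴
  semicircular cap: d = 35.6192 mm → contributes +1 288 442 mm⁴
Total I = 3 066 990 mm⁴.

Ix ≈ 3.067 × 10⁶ mm⁴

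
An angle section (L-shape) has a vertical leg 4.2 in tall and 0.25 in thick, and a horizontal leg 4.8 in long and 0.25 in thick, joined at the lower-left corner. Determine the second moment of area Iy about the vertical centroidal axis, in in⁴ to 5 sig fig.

Iy ≈ 5.1129 in⁴

Break the section into simple shapes (no overlaps), measuring from the bottom-left corner of the bounding box.
Vertical leg: 0.25 × 4.2, A = 1.05 in², x = 0.125 in, Ī = 0.00546875 in⁴.
Horizontal leg (remainder): 4.55 × 0.25, A = 1.1375 in², x = 2.525 in, Ī = 1.962424 in⁴.
Centroid: x̄ = ΣA·x / ΣA = 1.373 in.
Transfer each piece to the vertical centroidal axis using Ī + A·d² with d = x − 1.373:
  vertical leg: d = -1.248 in → contributes +1.640848 in⁴
  horizontal leg (remainder): d = 1.152 in → contributes +3.472005 in⁴
Total I = 5.112853 in⁴.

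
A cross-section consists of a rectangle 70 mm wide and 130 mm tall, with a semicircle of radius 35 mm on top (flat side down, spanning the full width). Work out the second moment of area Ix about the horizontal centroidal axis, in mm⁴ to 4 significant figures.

Ix ≈ 2.311 × 10⁷ mm⁴

Treat the section as a set of non-overlapping primitives; coordinates are from the bounding-box lower-left.
Rectangular body: 70 × 130, A = 9 100 mm², y = 65 mm, Ī = 12 815 833 mm⁴.
Semicircular cap: semicircle r = 35, A = 1924.23 mm², y = 144.854 mm, Ī = 164 704 mm⁴.
Centroid: ȳ = ΣA·y / ΣA = 78.9382 mm.
Transfer each piece to the horizontal centroidal axis using Ī + A·d² with d = y − 78.9382:
  rectangular body: d = -13.9382 mm → contributes +14 583 724 mm⁴
  semicircular cap: d = 65.9162 mm → contributes +8 525 371 mm⁴
Total I = 23 109 096 mm⁴.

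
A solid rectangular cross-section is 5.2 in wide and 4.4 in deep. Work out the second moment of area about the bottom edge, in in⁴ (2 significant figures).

The section: 5.2 × 4.4, A = 22.88 in², y = 2.2 in, Ī = 36.91 in⁴.
Transfer it to a horizontal axis along the bottom face using Ī + A·d² with d = y − 0:
  the section: d = 2.2 in → contributes +147.7 in⁴
Total I = 147.7 in⁴.

I_base ≈ 150 in⁴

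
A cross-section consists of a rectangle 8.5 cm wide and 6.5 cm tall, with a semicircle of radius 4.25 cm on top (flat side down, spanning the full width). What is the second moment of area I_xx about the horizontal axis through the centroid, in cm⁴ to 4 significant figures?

Decompose the section into non-overlapping parts with the origin at the bottom-left of its bounding rectangle.
Rectangular body: 8.5 × 6.5, A = 55.25 cm², y = 3.25 cm, Ī = 194.526 cm⁴.
Semicircular cap: semicircle r = 4.25, A = 28.3725 cm², y = 8.30376 cm, Ī = 35.8086 cm⁴.
Centroid: ȳ = ΣA·y / ΣA = 4.9647 cm.
Transfer each piece to the horizontal axis through the centroid using Ī + A·d² with d = y − 4.9647:
  rectangular body: d = -1.7147 cm → contributes +356.972 cm⁴
  semicircular cap: d = 3.33905 cm → contributes +352.142 cm⁴
Total I = 709.114 cm⁴.

I_xx ≈ 709.1 cm⁴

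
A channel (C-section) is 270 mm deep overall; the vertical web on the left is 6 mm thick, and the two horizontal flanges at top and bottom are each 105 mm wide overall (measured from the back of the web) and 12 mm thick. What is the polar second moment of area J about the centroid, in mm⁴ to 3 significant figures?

J ≈ 5.40 × 10⁷ mm⁴

Decompose the section into non-overlapping parts with the origin at the bottom-left of its bounding rectangle.
Web: 6 × 270, A = 1 620 mm², y = 135 mm, Ī = 9 841 500 mm⁴.
Top flange (beyond web): 99 × 12, A = 1 188 mm², y = 264 mm, Ī = 14 256 mm⁴.
Bottom flange (beyond web): 99 × 12, A = 1 188 mm², y = 6 mm, Ī = 14 256 mm⁴.
By symmetry the centroid is at mid-height, ȳ = 135 mm.
Transfer each piece to the centroidal x-axis using Ī + A·d² with d = y − 135:
  web: d = 0 mm → contributes +9 841 500 mm⁴
  top flange (beyond web): d = 129 mm → contributes +19 783 764 mm⁴
  bottom flange (beyond web): d = -129 mm → contributes +19 783 764 mm⁴
Total I = 49 409 028 mm⁴.
For the y-axis: x̄ = 34.216 mm.
Repeating about the centroidal y-axis gives I_y = 4 600 397 mm⁴.
Polar second moment: J = I_x + I_y = 54 009 425 mm⁴.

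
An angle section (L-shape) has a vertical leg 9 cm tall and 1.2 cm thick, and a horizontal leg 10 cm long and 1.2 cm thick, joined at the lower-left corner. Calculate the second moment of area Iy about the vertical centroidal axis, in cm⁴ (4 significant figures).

Decompose the section into non-overlapping parts with the origin at the bottom-left of its bounding rectangle.
Vertical leg: 1.2 × 9, A = 10.8 cm², x = 0.6 cm, Ī = 1.296 cm⁴.
Horizontal leg (remainder): 8.8 × 1.2, A = 10.56 cm², x = 5.6 cm, Ī = 68.1472 cm⁴.
Centroid: x̄ = ΣA·x / ΣA = 3.07191 cm.
Transfer each piece to the vertical centroidal axis using Ī + A·d² with d = x − 3.07191:
  vertical leg: d = -2.47191 cm → contributes +67.2877 cm⁴
  horizontal leg (remainder): d = 2.52809 cm → contributes +135.639 cm⁴
Total I = 202.926 cm⁴.

Iy ≈ 202.9 cm⁴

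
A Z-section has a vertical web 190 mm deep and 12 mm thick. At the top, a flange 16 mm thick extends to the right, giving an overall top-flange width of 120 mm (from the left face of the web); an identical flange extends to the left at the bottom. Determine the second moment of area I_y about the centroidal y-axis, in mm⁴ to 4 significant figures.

I_y ≈ 1.583 × 10⁷ mm⁴

Treat the section as a set of non-overlapping primitives; coordinates are from the bounding-box lower-left.
Web: 12 × 190, A = 2 280 mm², x = 114 mm, Ī = 27 360 mm⁴.
Top flange (beyond web): 108 × 16, A = 1 728 mm², x = 174 mm, Ī = 1 679 616 mm⁴.
Bottom flange (beyond web): 108 × 16, A = 1 728 mm², x = 54 mm, Ī = 1 679 616 mm⁴.
Centroid: x̄ = ΣA·x / ΣA = 114 mm.
Transfer each piece to the centroidal y-axis using Ī + A·d² with d = x − 114:
  web: d = 0 mm → contributes +27 360 mm⁴
  top flange (beyond web): d = 60 mm → contributes +7 900 416 mm⁴
  bottom flange (beyond web): d = -60 mm → contributes +7 900 416 mm⁴
Total I = 15 828 192 mm⁴.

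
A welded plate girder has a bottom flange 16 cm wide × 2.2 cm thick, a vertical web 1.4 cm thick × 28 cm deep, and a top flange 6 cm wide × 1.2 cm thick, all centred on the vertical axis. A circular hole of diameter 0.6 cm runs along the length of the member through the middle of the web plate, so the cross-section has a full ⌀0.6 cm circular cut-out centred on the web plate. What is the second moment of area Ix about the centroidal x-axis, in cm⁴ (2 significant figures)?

Ix ≈ 9900 cm⁴

Treat the section as a set of non-overlapping primitives; coordinates are from the bounding-box lower-left.
Bottom plate: 16 × 2.2, A = 35.2 cm², y = 1.1 cm, Ī = 14.2 cm⁴.
Web plate: 1.4 × 28, A = 39.2 cm², y = 16.2 cm, Ī = 2 561 cm⁴.
Top plate: 6 × 1.2, A = 7.2 cm², y = 30.8 cm, Ī = 0.864 cm⁴.
Hole (subtracted): ⌀0.6, A = 0.2827 cm², y = 16.2 cm, Ī = 0.006362 cm⁴.
Centroid: ȳ = ΣA·y / ΣA = 10.96 cm.
Transfer each piece to the centroidal x-axis using Ī + A·d² with d = y − 10.96:
  bottom plate: d = -9.856 cm → contributes +3 434 cm⁴
  web plate: d = 5.244 cm → contributes +3 639 cm⁴
  top plate: d = 19.84 cm → contributes +2 836 cm⁴
  hole: d = 5.244 cm → contributes −7.781 cm⁴
Total I = 9 901 cm⁴.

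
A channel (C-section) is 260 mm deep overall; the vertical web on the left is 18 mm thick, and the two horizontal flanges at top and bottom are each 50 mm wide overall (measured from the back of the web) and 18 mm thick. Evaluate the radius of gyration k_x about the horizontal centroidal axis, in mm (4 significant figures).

Decompose the section into non-overlapping parts with the origin at the bottom-left of its bounding rectangle.
Web: 18 × 260, A = 4 680 mm², y = 130 mm, Ī = 26 364 000 mm⁴.
Top flange (beyond web): 32 × 18, A = 576 mm², y = 251 mm, Ī = 15 552 mm⁴.
Bottom flange (beyond web): 32 × 18, A = 576 mm², y = 9 mm, Ī = 15 552 mm⁴.
By symmetry the centroid is at mid-height, ȳ = 130 mm.
Transfer each piece to the horizontal centroidal axis using Ī + A·d² with d = y − 130:
  web: d = 0 mm → contributes +26 364 000 mm⁴
  top flange (beyond web): d = 121 mm → contributes +8 448 768 mm⁴
  bottom flange (beyond web): d = -121 mm → contributes +8 448 768 mm⁴
Total I = 43 261 536 mm⁴.
Radius of gyration: k = √(I/A) = √(43 261 536 / 5 832) = 86.1276 mm.

k_x ≈ 86.13 mm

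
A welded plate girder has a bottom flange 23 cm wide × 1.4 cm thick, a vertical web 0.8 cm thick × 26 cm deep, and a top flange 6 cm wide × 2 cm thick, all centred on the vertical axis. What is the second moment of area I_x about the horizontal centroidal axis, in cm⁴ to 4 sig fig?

I_x ≈ 8429 cm⁴

Decompose the section into non-overlapping parts with the origin at the bottom-left of its bounding rectangle.
Bottom plate: 23 × 1.4, A = 32.2 cm², y = 0.7 cm, Ī = 5.25933 cm⁴.
Web plate: 0.8 × 26, A = 20.8 cm², y = 14.4 cm, Ī = 1171.73 cm⁴.
Top plate: 6 × 2, A = 12 cm², y = 28.4 cm, Ī = 4 cm⁴.
Centroid: ȳ = ΣA·y / ΣA = 10.1978 cm.
Transfer each piece to the horizontal centroidal axis using Ī + A·d² with d = y − 10.1978:
  bottom plate: d = -9.49785 cm → contributes +2909.99 cm⁴
  web plate: d = 4.20215 cm → contributes +1539.02 cm⁴
  top plate: d = 18.2022 cm → contributes +3979.82 cm⁴
Total I = 8428.83 cm⁴.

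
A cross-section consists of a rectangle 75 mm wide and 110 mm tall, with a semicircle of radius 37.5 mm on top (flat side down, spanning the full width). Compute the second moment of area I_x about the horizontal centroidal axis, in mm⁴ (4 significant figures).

Split into non-overlapping primitives; take the origin at the lower-left of the bounding box.
Rectangular body: 75 × 110, A = 8 250 mm², y = 55 mm, Ī = 8 318 750 mm⁴.
Semicircular cap: semicircle r = 37.5, A = 2208.93 mm², y = 125.915 mm, Ī = 217 049 mm⁴.
Centroid: ȳ = ΣA·y / ΣA = 69.9774 mm.
Transfer each piece to the horizontal centroidal axis using Ī + A·d² with d = y − 69.9774:
  rectangular body: d = -14.9774 mm → contributes +10 169 409 mm⁴
  semicircular cap: d = 55.9381 mm → contributes +7 128 955 mm⁴
Total I = 17 298 364 mm⁴.

I_x ≈ 1.730 × 10⁷ mm⁴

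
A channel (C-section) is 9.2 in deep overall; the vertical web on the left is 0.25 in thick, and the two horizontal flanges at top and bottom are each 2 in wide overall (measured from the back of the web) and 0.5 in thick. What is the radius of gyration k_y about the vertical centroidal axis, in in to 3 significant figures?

Decompose the section into non-overlapping parts with the origin at the bottom-left of its bounding rectangle.
Web: 0.25 × 9.2, A = 2.3 in², x = 0.125 in, Ī = 0.011979 in⁴.
Top flange (beyond web): 1.75 × 0.5, A = 0.875 in², x = 1.125 in, Ī = 0.22331 in⁴.
Bottom flange (beyond web): 1.75 × 0.5, A = 0.875 in², x = 1.125 in, Ī = 0.22331 in⁴.
Centroid: x̄ = ΣA·x / ΣA = 0.5571 in.
Transfer each piece to the vertical centroidal axis using Ī + A·d² with d = x − 0.5571:
  web: d = -0.4321 in → contributes +0.44141 in⁴
  top flange (beyond web): d = 0.5679 in → contributes +0.50551 in⁴
  bottom flange (beyond web): d = 0.5679 in → contributes +0.50551 in⁴
Total I = 1.4524 in⁴.
Radius of gyration: k = √(I/A) = √(1.4524 / 4.05) = 0.59885 in.

k_y ≈ 0.599 in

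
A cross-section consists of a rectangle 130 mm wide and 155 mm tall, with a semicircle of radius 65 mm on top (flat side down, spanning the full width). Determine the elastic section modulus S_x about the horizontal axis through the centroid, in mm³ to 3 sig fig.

S_x ≈ 8.37 × 10⁵ mm³

Decompose the section into non-overlapping parts with the origin at the bottom-left of its bounding rectangle.
Rectangular body: 130 × 155, A = 20 150 mm², y = 77.5 mm, Ī = 40 341 979 mm⁴.
Semicircular cap: semicircle r = 65, A = 6636.6 mm², y = 182.59 mm, Ī = 1 959 230 mm⁴.
Centroid: ȳ = ΣA·y / ΣA = 103.54 mm.
Transfer each piece to the horizontal axis through the centroid using Ī + A·d² with d = y − 103.54:
  rectangular body: d = -26.036 mm → contributes +54 001 309 mm⁴
  semicircular cap: d = 79.051 mm → contributes +43 431 504 mm⁴
Total I = 97 432 812 mm⁴.
Extreme fibre distance c = 116.46 mm; S = I/c = 836 593 mm³.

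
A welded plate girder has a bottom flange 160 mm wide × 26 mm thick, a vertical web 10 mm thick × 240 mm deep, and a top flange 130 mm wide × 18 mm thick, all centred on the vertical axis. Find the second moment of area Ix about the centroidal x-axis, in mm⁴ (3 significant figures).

Decompose the section into non-overlapping parts with the origin at the bottom-left of its bounding rectangle.
Bottom plate: 160 × 26, A = 4 160 mm², y = 13 mm, Ī = 234 347 mm⁴.
Web plate: 10 × 240, A = 2 400 mm², y = 146 mm, Ī = 11 520 000 mm⁴.
Top plate: 130 × 18, A = 2 340 mm², y = 275 mm, Ī = 63 180 mm⁴.
Centroid: ȳ = ΣA·y / ΣA = 117.75 mm.
Transfer each piece to the centroidal x-axis using Ī + A·d² with d = y − 117.75:
  bottom plate: d = -104.75 mm → contributes +45 880 696 mm⁴
  web plate: d = 28.249 mm → contributes +13 435 274 mm⁴
  top plate: d = 157.25 mm → contributes +57 925 263 mm⁴
Total I = 117 241 233 mm⁴.

Ix ≈ 1.17 × 10⁸ mm⁴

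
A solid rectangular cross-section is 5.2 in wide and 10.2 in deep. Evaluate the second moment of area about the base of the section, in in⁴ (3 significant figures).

The section: 5.2 × 10.2, A = 53.04 in², y = 5.1 in, Ī = 459.86 in⁴.
Transfer it to the bottom edge using Ī + A·d² with d = y − 0:
  the section: d = 5.1 in → contributes +1839.4 in⁴
Total I = 1839.4 in⁴.

I_base ≈ 1840 in⁴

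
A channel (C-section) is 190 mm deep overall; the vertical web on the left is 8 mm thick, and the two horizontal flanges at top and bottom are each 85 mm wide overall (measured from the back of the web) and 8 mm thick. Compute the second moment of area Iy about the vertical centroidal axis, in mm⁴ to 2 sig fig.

Treat the section as a set of non-overlapping primitives; coordinates are from the bounding-box lower-left.
Web: 8 × 190, A = 1 520 mm², x = 4 mm, Ī = 8 107 mm⁴.
Top flange (beyond web): 77 × 8, A = 616 mm², x = 46.5 mm, Ī = 304 355 mm⁴.
Bottom flange (beyond web): 77 × 8, A = 616 mm², x = 46.5 mm, Ī = 304 355 mm⁴.
Centroid: x̄ = ΣA·x / ΣA = 23.03 mm.
Transfer each piece to the vertical centroidal axis using Ī + A·d² with d = x − 23.03:
  web: d = -19.03 mm → contributes +558 339 mm⁴
  top flange (beyond web): d = 23.47 mm → contributes +643 784 mm⁴
  bottom flange (beyond web): d = 23.47 mm → contributes +643 784 mm⁴
Total I = 1 845 907 mm⁴.

Iy ≈ 1.8 × 10⁶ mm⁴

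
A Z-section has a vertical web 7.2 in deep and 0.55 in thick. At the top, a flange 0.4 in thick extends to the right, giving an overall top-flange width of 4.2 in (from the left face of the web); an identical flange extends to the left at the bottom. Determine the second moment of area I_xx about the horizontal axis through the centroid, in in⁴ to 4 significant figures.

Treat the section as a set of non-overlapping primitives; coordinates are from the bounding-box lower-left.
Web: 0.55 × 7.2, A = 3.96 in², y = 3.6 in, Ī = 17.1072 in⁴.
Top flange (beyond web): 3.65 × 0.4, A = 1.46 in², y = 7 in, Ī = 0.0194667 in⁴.
Bottom flange (beyond web): 3.65 × 0.4, A = 1.46 in², y = 0.2 in, Ī = 0.0194667 in⁴.
Centroid: ȳ = ΣA·y / ΣA = 3.6 in.
Transfer each piece to the horizontal axis through the centroid using Ī + A·d² with d = y − 3.6:
  web: d = 0 in → contributes +17.1072 in⁴
  top flange (beyond web): d = 3.4 in → contributes +16.8971 in⁴
  bottom flange (beyond web): d = -3.4 in → contributes +16.8971 in⁴
Total I = 50.9013 in⁴.

I_xx ≈ 50.90 in⁴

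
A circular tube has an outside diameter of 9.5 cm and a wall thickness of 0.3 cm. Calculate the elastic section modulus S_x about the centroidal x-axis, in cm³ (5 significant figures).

S_x ≈ 19.334 cm³

Decompose the section into non-overlapping parts with the origin at the bottom-left of its bounding rectangle.
Outer circle: ⌀9.5, A = 70.88218 cm², y = 4.75 cm, Ī = 399.8198 cm⁴.
Bore (subtracted): ⌀8.9, A = 62.21139 cm², y = 4.75 cm, Ī = 307.9853 cm⁴.
By symmetry the centroid is at mid-height, ȳ = 4.75 cm.
All pieces are centred on the centroidal x-axis, so I = ΣĪ (holes subtracted) = 91.83457 cm⁴.
Extreme fibre distance c = 4.75 cm; S = I/c = 19.33359 cm³.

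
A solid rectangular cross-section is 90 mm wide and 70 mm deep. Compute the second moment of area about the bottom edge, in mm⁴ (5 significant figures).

The section: 90 × 70, A = 6 300 mm², y = 35 mm, Ī = 2 572 500 mm⁴.
Transfer it to the bottom edge using Ī + A·d² with d = y − 0:
  the section: d = 35 mm → contributes +10 290 000 mm⁴
Total I = 10 290 000 mm⁴.

I_base ≈ 1.0290 × 10⁷ mm⁴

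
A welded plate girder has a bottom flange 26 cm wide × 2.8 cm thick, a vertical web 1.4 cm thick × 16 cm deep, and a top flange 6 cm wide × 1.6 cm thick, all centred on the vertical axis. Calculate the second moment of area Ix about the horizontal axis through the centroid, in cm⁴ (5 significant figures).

Ix ≈ 4270.2 cm⁴

Break the section into simple shapes (no overlaps), measuring from the bottom-left corner of the bounding box.
Bottom plate: 26 × 2.8, A = 72.8 cm², y = 1.4 cm, Ī = 47.56267 cm⁴.
Web plate: 1.4 × 16, A = 22.4 cm², y = 10.8 cm, Ī = 477.8667 cm⁴.
Top plate: 6 × 1.6, A = 9.6 cm², y = 19.6 cm, Ī = 2.048 cm⁴.
Centroid: ȳ = ΣA·y / ΣA = 5.076336 cm.
Transfer each piece to the horizontal axis through the centroid using Ī + A·d² with d = y − 5.076336:
  bottom plate: d = -3.676336 cm → contributes +1031.487 cm⁴
  web plate: d = 5.723664 cm → contributes +1211.698 cm⁴
  top plate: d = 14.52366 cm → contributes +2027.041 cm⁴
Total I = 4270.227 cm⁴.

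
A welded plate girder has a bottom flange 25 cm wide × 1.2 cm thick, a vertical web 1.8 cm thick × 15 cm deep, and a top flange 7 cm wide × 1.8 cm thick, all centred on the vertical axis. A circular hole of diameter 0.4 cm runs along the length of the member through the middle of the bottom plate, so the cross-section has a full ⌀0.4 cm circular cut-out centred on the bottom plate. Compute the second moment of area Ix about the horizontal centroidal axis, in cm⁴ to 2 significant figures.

Decompose the section into non-overlapping parts with the origin at the bottom-left of its bounding rectangle.
Bottom plate: 25 × 1.2, A = 30 cm², y = 0.6 cm, Ī = 3.6 cm⁴.
Web plate: 1.8 × 15, A = 27 cm², y = 8.7 cm, Ī = 506.3 cm⁴.
Top plate: 7 × 1.8, A = 12.6 cm², y = 17.1 cm, Ī = 3.402 cm⁴.
Hole (subtracted): ⌀0.4, A = 0.1257 cm², y = 0.6 cm, Ī = 0.001257 cm⁴.
Centroid: ȳ = ΣA·y / ΣA = 6.74 cm.
Transfer each piece to the horizontal centroidal axis using Ī + A·d² with d = y − 6.74:
  bottom plate: d = -6.14 cm → contributes +1 135 cm⁴
  web plate: d = 1.96 cm → contributes +609.9 cm⁴
  top plate: d = 10.36 cm → contributes +1 356 cm⁴
  hole: d = -6.14 cm → contributes −4.739 cm⁴
Total I = 3 096 cm⁴.

Ix ≈ 3100 cm⁴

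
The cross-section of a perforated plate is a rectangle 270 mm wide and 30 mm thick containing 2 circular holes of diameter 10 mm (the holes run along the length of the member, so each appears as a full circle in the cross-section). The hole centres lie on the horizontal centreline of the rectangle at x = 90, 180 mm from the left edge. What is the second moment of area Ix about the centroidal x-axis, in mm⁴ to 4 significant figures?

Break the section into simple shapes (no overlaps), measuring from the bottom-left corner of the bounding box.
Plate: 270 × 30, A = 8 100 mm², y = 15 mm, Ī = 607 500 mm⁴.
Hole 1 (subtracted): ⌀10, A = 78.5398 mm², y = 15 mm, Ī = 490.874 mm⁴.
Hole 2 (subtracted): ⌀10, A = 78.5398 mm², y = 15 mm, Ī = 490.874 mm⁴.
By symmetry the centroid is at mid-height, ȳ = 15 mm.
All pieces are centred on the centroidal x-axis, so I = ΣĪ (holes subtracted) = 606 518 mm⁴.

Ix ≈ 6.065 × 10⁵ mm⁴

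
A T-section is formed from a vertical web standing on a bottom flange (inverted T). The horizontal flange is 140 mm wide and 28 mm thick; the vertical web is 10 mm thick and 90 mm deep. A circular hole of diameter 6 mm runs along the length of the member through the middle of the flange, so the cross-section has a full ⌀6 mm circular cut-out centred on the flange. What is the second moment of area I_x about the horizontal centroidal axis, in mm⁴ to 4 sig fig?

Break the section into simple shapes (no overlaps), measuring from the bottom-left corner of the bounding box.
Flange: 140 × 28, A = 3 920 mm², y = 14 mm, Ī = 256 107 mm⁴.
Web: 10 × 90, A = 900 mm², y = 73 mm, Ī = 607 500 mm⁴.
Hole (subtracted): ⌀6, A = 28.2743 mm², y = 14 mm, Ī = 63.6173 mm⁴.
Centroid: ȳ = ΣA·y / ΣA = 25.0816 mm.
Transfer each piece to the horizontal centroidal axis using Ī + A·d² with d = y − 25.0816:
  flange: d = -11.0816 mm → contributes +737 490 mm⁴
  web: d = 47.9184 mm → contributes +2 674 056 mm⁴
  hole: d = -11.0816 mm → contributes −3535.76 mm⁴
Total I = 3 408 010 mm⁴.

I_x ≈ 3.408 × 10⁶ mm⁴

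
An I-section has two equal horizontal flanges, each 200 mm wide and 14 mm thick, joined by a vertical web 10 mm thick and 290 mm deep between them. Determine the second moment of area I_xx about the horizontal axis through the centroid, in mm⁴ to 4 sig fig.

Split into non-overlapping primitives; take the origin at the lower-left of the bounding box.
Bottom flange: 200 × 14, A = 2 800 mm², y = 7 mm, Ī = 45733.3 mm⁴.
Web: 10 × 290, A = 2 900 mm², y = 159 mm, Ī = 20 324 167 mm⁴.
Top flange: 200 × 14, A = 2 800 mm², y = 311 mm, Ī = 45733.3 mm⁴.
By symmetry the centroid is at mid-height, ȳ = 159 mm.
Transfer each piece to the horizontal axis through the centroid using Ī + A·d² with d = y − 159:
  bottom flange: d = -152 mm → contributes +64 736 933 mm⁴
  web: d = 0 mm → contributes +20 324 167 mm⁴
  top flange: d = 152 mm → contributes +64 736 933 mm⁴
Total I = 149 798 033 mm⁴.

I_xx ≈ 1.498 × 10⁸ mm⁴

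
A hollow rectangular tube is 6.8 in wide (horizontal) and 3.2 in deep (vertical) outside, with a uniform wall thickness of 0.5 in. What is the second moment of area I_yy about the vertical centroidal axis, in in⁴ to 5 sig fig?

Treat the section as a set of non-overlapping primitives; coordinates are from the bounding-box lower-left.
Outer rectangle: 6.8 × 3.2, A = 21.76 in², x = 3.4 in, Ī = 83.84853 in⁴.
Inner void (subtracted): 5.8 × 2.2, A = 12.76 in², x = 3.4 in, Ī = 35.77053 in⁴.
By symmetry the centroid is at mid-width, x̄ = 3.4 in.
All pieces are centred on the vertical centroidal axis, so I = ΣĪ (holes subtracted) = 48.078 in⁴.

I_yy ≈ 48.078 in⁴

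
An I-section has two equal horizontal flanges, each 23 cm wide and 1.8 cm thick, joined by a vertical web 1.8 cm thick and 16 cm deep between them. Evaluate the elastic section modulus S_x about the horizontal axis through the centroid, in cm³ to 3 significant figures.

Split into non-overlapping primitives; take the origin at the lower-left of the bounding box.
Bottom flange: 23 × 1.8, A = 41.4 cm², y = 0.9 cm, Ī = 11.178 cm⁴.
Web: 1.8 × 16, A = 28.8 cm², y = 9.8 cm, Ī = 614.4 cm⁴.
Top flange: 23 × 1.8, A = 41.4 cm², y = 18.7 cm, Ī = 11.178 cm⁴.
By symmetry the centroid is at mid-height, ȳ = 9.8 cm.
Transfer each piece to the horizontal axis through the centroid using Ī + A·d² with d = y − 9.8:
  bottom flange: d = -8.9 cm → contributes +3290.5 cm⁴
  web: d = 0 cm → contributes +614.4 cm⁴
  top flange: d = 8.9 cm → contributes +3290.5 cm⁴
Total I = 7195.3 cm⁴.
Extreme fibre distance c = 9.8 cm; S = I/c = 734.22 cm³.

S_x ≈ 734 cm³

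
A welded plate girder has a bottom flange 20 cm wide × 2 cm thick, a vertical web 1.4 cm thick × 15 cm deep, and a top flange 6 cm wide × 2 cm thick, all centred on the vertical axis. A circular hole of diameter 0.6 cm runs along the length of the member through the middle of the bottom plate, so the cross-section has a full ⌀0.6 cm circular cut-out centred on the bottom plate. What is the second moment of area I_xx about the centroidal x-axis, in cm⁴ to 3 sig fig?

Decompose the section into non-overlapping parts with the origin at the bottom-left of its bounding rectangle.
Bottom plate: 20 × 2, A = 40 cm², y = 1 cm, Ī = 13.333 cm⁴.
Web plate: 1.4 × 15, A = 21 cm², y = 9.5 cm, Ī = 393.75 cm⁴.
Top plate: 6 × 2, A = 12 cm², y = 18 cm, Ī = 4 cm⁴.
Hole (subtracted): ⌀0.6, A = 0.28274 cm², y = 1 cm, Ī = 0.0063617 cm⁴.
Centroid: ȳ = ΣA·y / ΣA = 6.2601 cm.
Transfer each piece to the centroidal x-axis using Ī + A·d² with d = y − 6.2601:
  bottom plate: d = -5.2601 cm → contributes +1120.1 cm⁴
  web plate: d = 3.2399 cm → contributes +614.19 cm⁴
  top plate: d = 11.74 cm → contributes +1657.9 cm⁴
  hole: d = -5.2601 cm → contributes −7.8295 cm⁴
Total I = 3384.3 cm⁴.

I_xx ≈ 3380 cm⁴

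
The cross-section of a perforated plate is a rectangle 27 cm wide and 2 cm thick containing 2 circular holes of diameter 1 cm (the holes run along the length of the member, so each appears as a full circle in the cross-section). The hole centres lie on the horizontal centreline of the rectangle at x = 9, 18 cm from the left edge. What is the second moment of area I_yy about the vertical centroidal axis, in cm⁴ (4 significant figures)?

I_yy ≈ 3249 cm⁴

Decompose the section into non-overlapping parts with the origin at the bottom-left of its bounding rectangle.
Plate: 27 × 2, A = 54 cm², x = 13.5 cm, Ī = 3280.5 cm⁴.
Hole 1 (subtracted): ⌀1, A = 0.785398 cm², x = 9 cm, Ī = 0.0490874 cm⁴.
Hole 2 (subtracted): ⌀1, A = 0.785398 cm², x = 18 cm, Ī = 0.0490874 cm⁴.
By symmetry the centroid is at mid-width, x̄ = 13.5 cm.
Transfer each piece to the vertical centroidal axis using Ī + A·d² with d = x − 13.5:
  plate: d = 0 cm → contributes +3280.5 cm⁴
  hole 1: d = -4.5 cm → contributes −15.9534 cm⁴
  hole 2: d = 4.5 cm → contributes −15.9534 cm⁴
Total I = 3248.59 cm⁴.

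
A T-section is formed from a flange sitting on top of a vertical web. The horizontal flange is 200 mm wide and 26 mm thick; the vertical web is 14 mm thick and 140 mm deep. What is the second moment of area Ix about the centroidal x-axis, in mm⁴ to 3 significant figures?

Split into non-overlapping primitives; take the origin at the lower-left of the bounding box.
Flange: 200 × 26, A = 5 200 mm², y = 153 mm, Ī = 292 933 mm⁴.
Web: 14 × 140, A = 1 960 mm², y = 70 mm, Ī = 3 201 333 mm⁴.
Centroid: ȳ = ΣA·y / ΣA = 130.28 mm.
Transfer each piece to the centroidal x-axis using Ī + A·d² with d = y − 130.28:
  flange: d = 22.721 mm → contributes +2 977 323 mm⁴
  web: d = -60.279 mm → contributes +10 323 185 mm⁴
Total I = 13 300 508 mm⁴.

Ix ≈ 1.33 × 10⁷ mm⁴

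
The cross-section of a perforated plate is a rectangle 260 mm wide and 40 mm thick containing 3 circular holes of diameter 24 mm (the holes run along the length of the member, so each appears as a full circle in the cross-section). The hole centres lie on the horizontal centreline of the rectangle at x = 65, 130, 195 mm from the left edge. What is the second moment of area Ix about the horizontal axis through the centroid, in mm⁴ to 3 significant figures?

Ix ≈ 1.34 × 10⁶ mm⁴

Split into non-overlapping primitives; take the origin at the lower-left of the bounding box.
Plate: 260 × 40, A = 10 400 mm², y = 20 mm, Ī = 1 386 667 mm⁴.
Hole 1 (subtracted): ⌀24, A = 452.39 mm², y = 20 mm, Ī = 16 286 mm⁴.
Hole 2 (subtracted): ⌀24, A = 452.39 mm², y = 20 mm, Ī = 16 286 mm⁴.
Hole 3 (subtracted): ⌀24, A = 452.39 mm², y = 20 mm, Ī = 16 286 mm⁴.
By symmetry the centroid is at mid-height, ȳ = 20 mm.
All pieces are centred on the horizontal axis through the centroid, so I = ΣĪ (holes subtracted) = 1 337 809 mm⁴.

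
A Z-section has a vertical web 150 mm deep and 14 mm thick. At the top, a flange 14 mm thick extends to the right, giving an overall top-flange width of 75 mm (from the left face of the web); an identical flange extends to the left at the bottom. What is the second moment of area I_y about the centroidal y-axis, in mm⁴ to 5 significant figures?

Decompose the section into non-overlapping parts with the origin at the bottom-left of its bounding rectangle.
Web: 14 × 150, A = 2 100 mm², x = 68 mm, Ī = 34 300 mm⁴.
Top flange (beyond web): 61 × 14, A = 854 mm², x = 105.5 mm, Ī = 264811.2 mm⁴.
Bottom flange (beyond web): 61 × 14, A = 854 mm², x = 30.5 mm, Ī = 264811.2 mm⁴.
Centroid: x̄ = ΣA·x / ΣA = 68 mm.
Transfer each piece to the centroidal y-axis using Ī + A·d² with d = x − 68:
  web: d = 0 mm → contributes +34 300 mm⁴
  top flange (beyond web): d = 37.5 mm → contributes +1 465 749 mm⁴
  bottom flange (beyond web): d = -37.5 mm → contributes +1 465 749 mm⁴
Total I = 2 965 797 mm⁴.

I_y ≈ 2.9658 × 10⁶ mm⁴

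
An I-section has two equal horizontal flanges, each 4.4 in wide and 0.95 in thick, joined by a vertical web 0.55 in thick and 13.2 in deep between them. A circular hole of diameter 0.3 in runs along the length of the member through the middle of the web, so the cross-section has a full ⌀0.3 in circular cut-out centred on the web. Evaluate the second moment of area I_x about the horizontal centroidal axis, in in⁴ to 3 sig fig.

Decompose the section into non-overlapping parts with the origin at the bottom-left of its bounding rectangle.
Bottom flange: 4.4 × 0.95, A = 4.18 in², y = 0.475 in, Ī = 0.31437 in⁴.
Web: 0.55 × 13.2, A = 7.26 in², y = 7.55 in, Ī = 105.42 in⁴.
Top flange: 4.4 × 0.95, A = 4.18 in², y = 14.625 in, Ī = 0.31437 in⁴.
Hole (subtracted): ⌀0.3, A = 0.070686 in², y = 7.55 in, Ī = 0.00039761 in⁴.
By symmetry the centroid is at mid-height, ȳ = 7.55 in.
Transfer each piece to the horizontal centroidal axis using Ī + A·d² with d = y − 7.55:
  bottom flange: d = -7.075 in → contributes +209.55 in⁴
  web: d = 0 in → contributes +105.42 in⁴
  top flange: d = 7.075 in → contributes +209.55 in⁴
  hole: d = 0 in → contributes −0.00039761 in⁴
Total I = 524.51 in⁴.

I_x ≈ 525 in⁴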